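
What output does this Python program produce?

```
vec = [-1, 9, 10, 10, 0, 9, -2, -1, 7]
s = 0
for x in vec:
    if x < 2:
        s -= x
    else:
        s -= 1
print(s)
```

x=-1: <2, s = 0-(-1) = 1
x=9: not <2, s = 1-1 = 0
x=10: not <2, s = 0-1 = -1
x=10: not <2, s = (-1)-1 = -2
x=0: <2, s = (-2)-0 = -2
x=9: not <2, s = (-2)-1 = -3
x=-2: <2, s = (-3)-(-2) = -1
x=-1: <2, s = (-1)-(-1) = 0
x=7: not <2, s = 0-1 = -1

-1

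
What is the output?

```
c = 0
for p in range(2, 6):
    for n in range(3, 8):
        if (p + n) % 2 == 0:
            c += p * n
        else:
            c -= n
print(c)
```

130

p=2,n=3: odd sum, c = 0-3 = -3
p=2,n=4: even sum, c = (-3)+8 = 5
p=2,n=5: odd sum, c = 5-5 = 0
p=2,n=6: even sum, c = 0+12 = 12
p=2,n=7: odd sum, c = 12-7 = 5
p=3,n=3: even sum, c = 5+9 = 14
p=3,n=4: odd sum, c = 14-4 = 10
p=3,n=5: even sum, c = 10+15 = 25
p=3,n=6: odd sum, c = 25-6 = 19
p=3,n=7: even sum, c = 19+21 = 40
p=4,n=3: odd sum, c = 40-3 = 37
p=4,n=4: even sum, c = 37+16 = 53
p=4,n=5: odd sum, c = 53-5 = 48
p=4,n=6: even sum, c = 48+24 = 72
p=4,n=7: odd sum, c = 72-7 = 65
p=5,n=3: even sum, c = 65+15 = 80
p=5,n=4: odd sum, c = 80-4 = 76
p=5,n=5: even sum, c = 76+25 = 101
p=5,n=6: odd sum, c = 101-6 = 95
p=5,n=7: even sum, c = 95+35 = 130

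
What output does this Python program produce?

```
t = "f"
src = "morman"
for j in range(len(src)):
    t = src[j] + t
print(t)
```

j=0: prepend 'm' → 'mf'
j=1: prepend 'o' → 'omf'
j=2: prepend 'r' → 'romf'
j=3: prepend 'm' → 'mromf'
j=4: prepend 'a' → 'amromf'
j=5: prepend 'n' → 'namromf'

namromf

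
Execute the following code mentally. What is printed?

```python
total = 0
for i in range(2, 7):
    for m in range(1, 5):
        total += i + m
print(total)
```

130

i=2,m=1: total = 0+3 = 3
i=2,m=2: total = 3+4 = 7
i=2,m=3: total = 7+5 = 12
i=2,m=4: total = 12+6 = 18
i=3,m=1: total = 18+4 = 22
i=3,m=2: total = 22+5 = 27
i=3,m=3: total = 27+6 = 33
i=3,m=4: total = 33+7 = 40
i=4,m=1: total = 40+5 = 45
i=4,m=2: total = 45+6 = 51
i=4,m=3: total = 51+7 = 58
i=4,m=4: total = 58+8 = 66
i=5,m=1: total = 66+6 = 72
i=5,m=2: total = 72+7 = 79
i=5,m=3: total = 79+8 = 87
i=5,m=4: total = 87+9 = 96
i=6,m=1: total = 96+7 = 103
i=6,m=2: total = 103+8 = 111
i=6,m=3: total = 111+9 = 120
i=6,m=4: total = 120+10 = 130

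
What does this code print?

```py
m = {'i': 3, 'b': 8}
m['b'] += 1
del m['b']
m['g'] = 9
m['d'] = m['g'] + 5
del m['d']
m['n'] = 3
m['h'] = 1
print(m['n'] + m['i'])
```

m['b'] = 8+1 = 9 → {'i': 3, 'b': 9}
del 'b' → {'i': 3}
m['g'] = 9 → {'i': 3, 'g': 9}
m['d'] = m['g']+5 = 14 → {'i': 3, 'g': 9, 'd': 14}
del 'd' → {'i': 3, 'g': 9}
m['n'] = 3 → {'i': 3, 'g': 9, 'n': 3}
m['h'] = 1 → {'i': 3, 'g': 9, 'n': 3, 'h': 1}
m['n']+m['i'] = 3+3 = 6

6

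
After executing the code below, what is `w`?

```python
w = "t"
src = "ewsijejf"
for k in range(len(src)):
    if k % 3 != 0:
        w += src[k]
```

k=0: skip
k=1: add 'w' → 'tw'
k=2: add 's' → 'tws'
k=3: skip
k=4: add 'j' → 'twsj'
k=5: add 'e' → 'twsje'
k=6: skip
k=7: add 'f' → 'twsjef'

'twsjef'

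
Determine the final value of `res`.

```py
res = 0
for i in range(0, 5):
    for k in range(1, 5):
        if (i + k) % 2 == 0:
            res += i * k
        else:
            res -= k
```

28

i=0,k=1: odd sum, res = 0-1 = -1
i=0,k=2: even sum, res = (-1)+0 = -1
i=0,k=3: odd sum, res = (-1)-3 = -4
i=0,k=4: even sum, res = (-4)+0 = -4
i=1,k=1: even sum, res = (-4)+1 = -3
i=1,k=2: odd sum, res = (-3)-2 = -5
i=1,k=3: even sum, res = (-5)+3 = -2
i=1,k=4: odd sum, res = (-2)-4 = -6
i=2,k=1: odd sum, res = (-6)-1 = -7
i=2,k=2: even sum, res = (-7)+4 = -3
i=2,k=3: odd sum, res = (-3)-3 = -6
i=2,k=4: even sum, res = (-6)+8 = 2
i=3,k=1: even sum, res = 2+3 = 5
i=3,k=2: odd sum, res = 5-2 = 3
i=3,k=3: even sum, res = 3+9 = 12
i=3,k=4: odd sum, res = 12-4 = 8
i=4,k=1: odd sum, res = 8-1 = 7
i=4,k=2: even sum, res = 7+8 = 15
i=4,k=3: odd sum, res = 15-3 = 12
i=4,k=4: even sum, res = 12+16 = 28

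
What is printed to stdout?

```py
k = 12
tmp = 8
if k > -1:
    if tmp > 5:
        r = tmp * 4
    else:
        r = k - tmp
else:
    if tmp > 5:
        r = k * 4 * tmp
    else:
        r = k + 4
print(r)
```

k=12, tmp=8
k > -1 is True; tmp > 5 is True
→ r = tmp * 4 = 32

32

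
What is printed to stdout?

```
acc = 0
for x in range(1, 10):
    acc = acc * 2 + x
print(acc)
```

1013

x=1: acc = 0*2+1 = 1
x=2: acc = 1*2+2 = 4
x=3: acc = 4*2+3 = 11
x=4: acc = 11*2+4 = 26
x=5: acc = 26*2+5 = 57
x=6: acc = 57*2+6 = 120
x=7: acc = 120*2+7 = 247
x=8: acc = 247*2+8 = 502
x=9: acc = 502*2+9 = 1013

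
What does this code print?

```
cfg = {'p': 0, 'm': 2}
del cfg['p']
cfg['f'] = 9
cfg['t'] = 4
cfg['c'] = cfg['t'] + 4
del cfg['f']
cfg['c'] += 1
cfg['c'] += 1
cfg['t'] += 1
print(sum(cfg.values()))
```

del 'p' → {'m': 2}
cfg['f'] = 9 → {'m': 2, 'f': 9}
cfg['t'] = 4 → {'m': 2, 'f': 9, 't': 4}
cfg['c'] = cfg['t']+4 = 8 → {'m': 2, 'f': 9, 't': 4, 'c': 8}
del 'f' → {'m': 2, 't': 4, 'c': 8}
cfg['c'] = 8+1 = 9 → {'m': 2, 't': 4, 'c': 9}
cfg['c'] = 9+1 = 10 → {'m': 2, 't': 4, 'c': 10}
cfg['t'] = 4+1 = 5 → {'m': 2, 't': 5, 'c': 10}
sum of values = 17

17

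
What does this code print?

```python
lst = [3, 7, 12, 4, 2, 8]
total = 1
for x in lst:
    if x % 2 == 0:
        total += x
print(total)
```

x=3: not even
x=7: not even
x=12: even, total = 1+12 = 13
x=4: even, total = 13+4 = 17
x=2: even, total = 17+2 = 19
x=8: even, total = 19+8 = 27

27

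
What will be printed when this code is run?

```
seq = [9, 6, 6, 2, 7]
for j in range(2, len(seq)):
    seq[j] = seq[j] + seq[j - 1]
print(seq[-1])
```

21

j=2: seq[2] = 6+6 = 12 → [9, 6, 12, 2, 7]
j=3: seq[3] = 2+12 = 14 → [9, 6, 12, 14, 7]
j=4: seq[4] = 7+14 = 21 → [9, 6, 12, 14, 21]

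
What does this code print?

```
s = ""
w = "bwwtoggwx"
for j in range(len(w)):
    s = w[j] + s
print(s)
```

j=0: prepend 'b' → 'b'
j=1: prepend 'w' → 'wb'
j=2: prepend 'w' → 'wwb'
j=3: prepend 't' → 'twwb'
j=4: prepend 'o' → 'otwwb'
j=5: prepend 'g' → 'gotwwb'
j=6: prepend 'g' → 'ggotwwb'
j=7: prepend 'w' → 'wggotwwb'
j=8: prepend 'x' → 'xwggotwwb'

xwggotwwb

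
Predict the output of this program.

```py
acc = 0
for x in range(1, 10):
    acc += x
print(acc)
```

45

x=1: acc = 0+1 = 1
x=2: acc = 1+2 = 3
x=3: acc = 3+3 = 6
x=4: acc = 6+4 = 10
x=5: acc = 10+5 = 15
x=6: acc = 15+6 = 21
x=7: acc = 21+7 = 28
x=8: acc = 28+8 = 36
x=9: acc = 36+9 = 45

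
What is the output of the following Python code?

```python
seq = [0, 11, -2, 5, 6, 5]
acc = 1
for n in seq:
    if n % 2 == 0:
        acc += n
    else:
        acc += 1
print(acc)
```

n=0: even, acc = 1+0 = 1
n=11: not even, acc = 1+1 = 2
n=-2: even, acc = 2+(-2) = 0
n=5: not even, acc = 0+1 = 1
n=6: even, acc = 1+6 = 7
n=5: not even, acc = 7+1 = 8

8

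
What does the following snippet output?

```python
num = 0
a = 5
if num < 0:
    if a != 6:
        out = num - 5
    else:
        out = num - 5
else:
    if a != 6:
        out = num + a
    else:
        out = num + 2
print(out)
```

5

num=0, a=5
num < 0 is False; a != 6 is True
→ out = num + a = 5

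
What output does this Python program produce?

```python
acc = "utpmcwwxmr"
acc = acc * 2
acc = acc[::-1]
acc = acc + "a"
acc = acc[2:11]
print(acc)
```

repeat ×2 → 'utpmcwwxmrutpmcwwxmr'
reverse → 'rmxwwcmpturmxwwcmptu'
+ 'a' → 'rmxwwcmpturmxwwcmptua'
slice [2:11] → 'xwwcmptur'

xwwcmptur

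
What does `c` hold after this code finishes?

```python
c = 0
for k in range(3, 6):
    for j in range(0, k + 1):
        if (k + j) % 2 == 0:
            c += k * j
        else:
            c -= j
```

k=3,j=0: odd sum, c = 0-0 = 0
k=3,j=1: even sum, c = 0+3 = 3
k=3,j=2: odd sum, c = 3-2 = 1
k=3,j=3: even sum, c = 1+9 = 10
k=4,j=0: even sum, c = 10+0 = 10
k=4,j=1: odd sum, c = 10-1 = 9
k=4,j=2: even sum, c = 9+8 = 17
k=4,j=3: odd sum, c = 17-3 = 14
k=4,j=4: even sum, c = 14+16 = 30
k=5,j=0: odd sum, c = 30-0 = 30
k=5,j=1: even sum, c = 30+5 = 35
k=5,j=2: odd sum, c = 35-2 = 33
k=5,j=3: even sum, c = 33+15 = 48
k=5,j=4: odd sum, c = 48-4 = 44
k=5,j=5: even sum, c = 44+25 = 69

69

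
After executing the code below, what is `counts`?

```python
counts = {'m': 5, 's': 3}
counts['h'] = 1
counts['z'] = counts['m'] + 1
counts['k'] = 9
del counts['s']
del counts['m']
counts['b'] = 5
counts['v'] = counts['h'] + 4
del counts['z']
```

counts['h'] = 1 → {'m': 5, 's': 3, 'h': 1}
counts['z'] = counts['m']+1 = 6 → {'m': 5, 's': 3, 'h': 1, 'z': 6}
counts['k'] = 9 → {'m': 5, 's': 3, 'h': 1, 'z': 6, 'k': 9}
del 's' → {'m': 5, 'h': 1, 'z': 6, 'k': 9}
del 'm' → {'h': 1, 'z': 6, 'k': 9}
counts['b'] = 5 → {'h': 1, 'z': 6, 'k': 9, 'b': 5}
counts['v'] = counts['h']+4 = 5 → {'h': 1, 'z': 6, 'k': 9, 'b': 5, 'v': 5}
del 'z' → {'h': 1, 'k': 9, 'b': 5, 'v': 5}

{'h': 1, 'k': 9, 'b': 5, 'v': 5}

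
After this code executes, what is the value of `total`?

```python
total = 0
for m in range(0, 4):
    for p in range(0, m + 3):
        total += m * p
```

m=0,p=0: total = 0+0 = 0
m=0,p=1: total = 0+0 = 0
m=0,p=2: total = 0+0 = 0
m=1,p=0: total = 0+0 = 0
m=1,p=1: total = 0+1 = 1
m=1,p=2: total = 1+2 = 3
m=1,p=3: total = 3+3 = 6
m=2,p=0: total = 6+0 = 6
m=2,p=1: total = 6+2 = 8
m=2,p=2: total = 8+4 = 12
m=2,p=3: total = 12+6 = 18
m=2,p=4: total = 18+8 = 26
m=3,p=0: total = 26+0 = 26
m=3,p=1: total = 26+3 = 29
m=3,p=2: total = 29+6 = 35
m=3,p=3: total = 35+9 = 44
m=3,p=4: total = 44+12 = 56
m=3,p=5: total = 56+15 = 71

71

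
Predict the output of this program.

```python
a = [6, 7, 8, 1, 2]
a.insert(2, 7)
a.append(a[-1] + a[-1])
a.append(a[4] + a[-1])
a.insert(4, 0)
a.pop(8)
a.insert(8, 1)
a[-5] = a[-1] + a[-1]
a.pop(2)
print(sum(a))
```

insert 7 at 2 → [6, 7, 7, 8, 1, 2]
append a[-1]+a[-1] = 2+2 = 4 → [6, 7, 7, 8, 1, 2, 4]
append a[4]+a[-1] = 1+4 = 5 → [6, 7, 7, 8, 1, 2, 4, 5]
insert 0 at 4 → [6, 7, 7, 8, 0, 1, 2, 4, 5]
pop(8) removes 5 → [6, 7, 7, 8, 0, 1, 2, 4]
insert 1 at 8 → [6, 7, 7, 8, 0, 1, 2, 4, 1]
a[-5] = a[-1]+a[-1] = 1+1 = 2 → [6, 7, 7, 8, 2, 1, 2, 4, 1]
pop(2) removes 7 → [6, 7, 8, 2, 1, 2, 4, 1]
sum = 31

31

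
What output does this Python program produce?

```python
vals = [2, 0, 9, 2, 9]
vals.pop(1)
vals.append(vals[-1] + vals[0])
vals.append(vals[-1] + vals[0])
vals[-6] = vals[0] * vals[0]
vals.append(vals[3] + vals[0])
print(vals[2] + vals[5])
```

15

pop(1) removes 0 → [2, 9, 2, 9]
append vals[-1]+vals[0] = 9+2 = 11 → [2, 9, 2, 9, 11]
append vals[-1]+vals[0] = 11+2 = 13 → [2, 9, 2, 9, 11, 13]
vals[-6] = vals[0]*vals[0] = 2*2 = 4 → [4, 9, 2, 9, 11, 13]
append vals[3]+vals[0] = 9+4 = 13 → [4, 9, 2, 9, 11, 13, 13]
vals[2]+vals[5] = 2+13 = 15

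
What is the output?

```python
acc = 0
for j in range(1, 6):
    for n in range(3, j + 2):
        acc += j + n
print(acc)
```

80

j=2,n=3: acc = 0+5 = 5
j=3,n=3: acc = 5+6 = 11
j=3,n=4: acc = 11+7 = 18
j=4,n=3: acc = 18+7 = 25
j=4,n=4: acc = 25+8 = 33
j=4,n=5: acc = 33+9 = 42
j=5,n=3: acc = 42+8 = 50
j=5,n=4: acc = 50+9 = 59
j=5,n=5: acc = 59+10 = 69
j=5,n=6: acc = 69+11 = 80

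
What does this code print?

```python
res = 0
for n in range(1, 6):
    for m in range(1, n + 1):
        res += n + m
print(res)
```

n=1,m=1: res = 0+2 = 2
n=2,m=1: res = 2+3 = 5
n=2,m=2: res = 5+4 = 9
n=3,m=1: res = 9+4 = 13
n=3,m=2: res = 13+5 = 18
n=3,m=3: res = 18+6 = 24
n=4,m=1: res = 24+5 = 29
n=4,m=2: res = 29+6 = 35
n=4,m=3: res = 35+7 = 42
n=4,m=4: res = 42+8 = 50
n=5,m=1: res = 50+6 = 56
n=5,m=2: res = 56+7 = 63
n=5,m=3: res = 63+8 = 71
n=5,m=4: res = 71+9 = 80
n=5,m=5: res = 80+10 = 90

90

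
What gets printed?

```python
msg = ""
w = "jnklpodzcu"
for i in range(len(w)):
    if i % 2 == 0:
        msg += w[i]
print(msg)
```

i=0: add 'j' → 'j'
i=1: skip
i=2: add 'k' → 'jk'
i=3: skip
i=4: add 'p' → 'jkp'
i=5: skip
i=6: add 'd' → 'jkpd'
i=7: skip
i=8: add 'c' → 'jkpdc'
i=9: skip

jkpdc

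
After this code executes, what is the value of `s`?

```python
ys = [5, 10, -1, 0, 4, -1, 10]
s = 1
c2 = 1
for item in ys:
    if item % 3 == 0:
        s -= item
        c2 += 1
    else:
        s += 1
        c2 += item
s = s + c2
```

item=5: not %3==0, s = 1+1 = 2; c2=6
item=10: not %3==0, s = 2+1 = 3; c2=16
item=-1: not %3==0, s = 3+1 = 4; c2=15
item=0: %3==0, s = 4-0 = 4; c2=16
item=4: not %3==0, s = 4+1 = 5; c2=20
item=-1: not %3==0, s = 5+1 = 6; c2=19
item=10: not %3==0, s = 6+1 = 7; c2=29
s+c2 = 7+29 = 36

36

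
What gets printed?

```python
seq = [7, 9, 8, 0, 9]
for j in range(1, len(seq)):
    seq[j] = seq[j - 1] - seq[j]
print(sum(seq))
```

-34

j=1: seq[1] = 7-9 = -2 → [7, -2, 8, 0, 9]
j=2: seq[2] = (-2)-8 = -10 → [7, -2, -10, 0, 9]
j=3: seq[3] = (-10)-0 = -10 → [7, -2, -10, -10, 9]
j=4: seq[4] = (-10)-9 = -19 → [7, -2, -10, -10, -19]
sum = -34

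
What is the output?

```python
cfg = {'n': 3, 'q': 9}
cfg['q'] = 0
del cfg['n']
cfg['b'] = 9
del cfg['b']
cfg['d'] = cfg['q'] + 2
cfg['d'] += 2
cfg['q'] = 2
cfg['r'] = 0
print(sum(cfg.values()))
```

cfg['q'] = 0 → {'n': 3, 'q': 0}
del 'n' → {'q': 0}
cfg['b'] = 9 → {'q': 0, 'b': 9}
del 'b' → {'q': 0}
cfg['d'] = cfg['q']+2 = 2 → {'q': 0, 'd': 2}
cfg['d'] = 2+2 = 4 → {'q': 0, 'd': 4}
cfg['q'] = 2 → {'q': 2, 'd': 4}
cfg['r'] = 0 → {'q': 2, 'd': 4, 'r': 0}
sum of values = 6

6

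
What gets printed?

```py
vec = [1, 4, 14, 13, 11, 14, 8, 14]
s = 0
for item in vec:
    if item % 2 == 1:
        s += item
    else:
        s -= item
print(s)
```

item=1: odd, s = 0+1 = 1
item=4: not odd, s = 1-4 = -3
item=14: not odd, s = (-3)-14 = -17
item=13: odd, s = (-17)+13 = -4
item=11: odd, s = (-4)+11 = 7
item=14: not odd, s = 7-14 = -7
item=8: not odd, s = (-7)-8 = -15
item=14: not odd, s = (-15)-14 = -29

-29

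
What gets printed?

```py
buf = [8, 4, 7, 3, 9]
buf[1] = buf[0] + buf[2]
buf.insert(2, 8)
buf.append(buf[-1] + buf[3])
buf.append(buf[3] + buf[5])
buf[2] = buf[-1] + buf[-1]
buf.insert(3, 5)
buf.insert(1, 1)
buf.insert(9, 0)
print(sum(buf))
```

112

buf[1] = buf[0]+buf[2] = 8+7 = 15 → [8, 15, 7, 3, 9]
insert 8 at 2 → [8, 15, 8, 7, 3, 9]
append buf[-1]+buf[3] = 9+7 = 16 → [8, 15, 8, 7, 3, 9, 16]
append buf[3]+buf[5] = 7+9 = 16 → [8, 15, 8, 7, 3, 9, 16, 16]
buf[2] = buf[-1]+buf[-1] = 16+16 = 32 → [8, 15, 32, 7, 3, 9, 16, 16]
insert 5 at 3 → [8, 15, 32, 5, 7, 3, 9, 16, 16]
insert 1 at 1 → [8, 1, 15, 32, 5, 7, 3, 9, 16, 16]
insert 0 at 9 → [8, 1, 15, 32, 5, 7, 3, 9, 16, 0, 16]
sum = 112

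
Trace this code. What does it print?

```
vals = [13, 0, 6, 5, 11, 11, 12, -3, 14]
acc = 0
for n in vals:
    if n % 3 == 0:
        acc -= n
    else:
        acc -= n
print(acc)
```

-69

n=13: not %3==0, acc = 0-13 = -13
n=0: %3==0, acc = (-13)-0 = -13
n=6: %3==0, acc = (-13)-6 = -19
n=5: not %3==0, acc = (-19)-5 = -24
n=11: not %3==0, acc = (-24)-11 = -35
n=11: not %3==0, acc = (-35)-11 = -46
n=12: %3==0, acc = (-46)-12 = -58
n=-3: %3==0, acc = (-58)-(-3) = -55
n=14: not %3==0, acc = (-55)-14 = -69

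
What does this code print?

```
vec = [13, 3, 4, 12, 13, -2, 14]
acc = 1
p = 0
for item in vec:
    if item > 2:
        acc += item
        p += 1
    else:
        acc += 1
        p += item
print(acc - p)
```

item=13: >2, acc = 1+13 = 14; p=1
item=3: >2, acc = 14+3 = 17; p=2
item=4: >2, acc = 17+4 = 21; p=3
item=12: >2, acc = 21+12 = 33; p=4
item=13: >2, acc = 33+13 = 46; p=5
item=-2: not >2, acc = 46+1 = 47; p=3
item=14: >2, acc = 47+14 = 61; p=4
acc-p = 61-4 = 57

57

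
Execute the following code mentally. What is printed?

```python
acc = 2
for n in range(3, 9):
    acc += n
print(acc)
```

35

n=3: acc = 2+3 = 5
n=4: acc = 5+4 = 9
n=5: acc = 9+5 = 14
n=6: acc = 14+6 = 20
n=7: acc = 20+7 = 27
n=8: acc = 27+8 = 35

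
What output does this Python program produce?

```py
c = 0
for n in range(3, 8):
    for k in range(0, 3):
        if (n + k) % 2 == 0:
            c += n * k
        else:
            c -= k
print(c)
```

27

n=3,k=0: odd sum, c = 0-0 = 0
n=3,k=1: even sum, c = 0+3 = 3
n=3,k=2: odd sum, c = 3-2 = 1
n=4,k=0: even sum, c = 1+0 = 1
n=4,k=1: odd sum, c = 1-1 = 0
n=4,k=2: even sum, c = 0+8 = 8
n=5,k=0: odd sum, c = 8-0 = 8
n=5,k=1: even sum, c = 8+5 = 13
n=5,k=2: odd sum, c = 13-2 = 11
n=6,k=0: even sum, c = 11+0 = 11
n=6,k=1: odd sum, c = 11-1 = 10
n=6,k=2: even sum, c = 10+12 = 22
n=7,k=0: odd sum, c = 22-0 = 22
n=7,k=1: even sum, c = 22+7 = 29
n=7,k=2: odd sum, c = 29-2 = 27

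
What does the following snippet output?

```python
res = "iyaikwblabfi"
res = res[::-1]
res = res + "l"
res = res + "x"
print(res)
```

ifbalbwkiayilx

reverse → 'ifbalbwkiayi'
+ 'l' → 'ifbalbwkiayil'
+ 'x' → 'ifbalbwkiayilx'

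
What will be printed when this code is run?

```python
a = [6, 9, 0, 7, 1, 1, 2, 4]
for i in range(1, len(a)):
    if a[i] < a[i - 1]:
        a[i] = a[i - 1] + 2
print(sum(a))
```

i=1: 9>=6, unchanged → [6, 9, 0, 7, 1, 1, 2, 4]
i=2: 0<9, a[2] = 9+2 = 11 → [6, 9, 11, 7, 1, 1, 2, 4]
i=3: 7<11, a[3] = 11+2 = 13 → [6, 9, 11, 13, 1, 1, 2, 4]
i=4: 1<13, a[4] = 13+2 = 15 → [6, 9, 11, 13, 15, 1, 2, 4]
i=5: 1<15, a[5] = 15+2 = 17 → [6, 9, 11, 13, 15, 17, 2, 4]
i=6: 2<17, a[6] = 17+2 = 19 → [6, 9, 11, 13, 15, 17, 19, 4]
i=7: 4<19, a[7] = 19+2 = 21 → [6, 9, 11, 13, 15, 17, 19, 21]
sum = 111

111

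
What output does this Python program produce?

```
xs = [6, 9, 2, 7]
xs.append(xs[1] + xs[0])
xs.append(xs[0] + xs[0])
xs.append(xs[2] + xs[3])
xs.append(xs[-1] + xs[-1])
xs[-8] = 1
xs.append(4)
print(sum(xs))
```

append xs[1]+xs[0] = 9+6 = 15 → [6, 9, 2, 7, 15]
append xs[0]+xs[0] = 6+6 = 12 → [6, 9, 2, 7, 15, 12]
append xs[2]+xs[3] = 2+7 = 9 → [6, 9, 2, 7, 15, 12, 9]
append xs[-1]+xs[-1] = 9+9 = 18 → [6, 9, 2, 7, 15, 12, 9, 18]
xs[-8] = 1 → [1, 9, 2, 7, 15, 12, 9, 18]
append 4 → [1, 9, 2, 7, 15, 12, 9, 18, 4]
sum = 77

77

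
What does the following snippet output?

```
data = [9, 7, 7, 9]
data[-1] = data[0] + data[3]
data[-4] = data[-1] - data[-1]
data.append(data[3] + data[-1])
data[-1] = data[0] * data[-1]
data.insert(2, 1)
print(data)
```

[0, 7, 1, 7, 18, 0]

data[-1] = data[0]+data[3] = 9+9 = 18 → [9, 7, 7, 18]
data[-4] = data[-1]-data[-1] = 18-18 = 0 → [0, 7, 7, 18]
append data[3]+data[-1] = 18+18 = 36 → [0, 7, 7, 18, 36]
data[-1] = data[0]*data[-1] = 0*36 = 0 → [0, 7, 7, 18, 0]
insert 1 at 2 → [0, 7, 1, 7, 18, 0]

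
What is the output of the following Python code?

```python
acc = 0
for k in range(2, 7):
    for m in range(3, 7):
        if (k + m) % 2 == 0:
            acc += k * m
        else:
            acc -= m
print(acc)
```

140

k=2,m=3: odd sum, acc = 0-3 = -3
k=2,m=4: even sum, acc = (-3)+8 = 5
k=2,m=5: odd sum, acc = 5-5 = 0
k=2,m=6: even sum, acc = 0+12 = 12
k=3,m=3: even sum, acc = 12+9 = 21
k=3,m=4: odd sum, acc = 21-4 = 17
k=3,m=5: even sum, acc = 17+15 = 32
k=3,m=6: odd sum, acc = 32-6 = 26
k=4,m=3: odd sum, acc = 26-3 = 23
k=4,m=4: even sum, acc = 23+16 = 39
k=4,m=5: odd sum, acc = 39-5 = 34
k=4,m=6: even sum, acc = 34+24 = 58
k=5,m=3: even sum, acc = 58+15 = 73
k=5,m=4: odd sum, acc = 73-4 = 69
k=5,m=5: even sum, acc = 69+25 = 94
k=5,m=6: odd sum, acc = 94-6 = 88
k=6,m=3: odd sum, acc = 88-3 = 85
k=6,m=4: even sum, acc = 85+24 = 109
k=6,m=5: odd sum, acc = 109-5 = 104
k=6,m=6: even sum, acc = 104+36 = 140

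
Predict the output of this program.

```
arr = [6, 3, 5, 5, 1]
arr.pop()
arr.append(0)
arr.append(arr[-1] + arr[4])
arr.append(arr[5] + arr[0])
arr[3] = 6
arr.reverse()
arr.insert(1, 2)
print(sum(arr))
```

pop() removes 1 → [6, 3, 5, 5]
append 0 → [6, 3, 5, 5, 0]
append arr[-1]+arr[4] = 0+0 = 0 → [6, 3, 5, 5, 0, 0]
append arr[5]+arr[0] = 0+6 = 6 → [6, 3, 5, 5, 0, 0, 6]
arr[3] = 6 → [6, 3, 5, 6, 0, 0, 6]
reverse → [6, 0, 0, 6, 5, 3, 6]
insert 2 at 1 → [6, 2, 0, 0, 6, 5, 3, 6]
sum = 28

28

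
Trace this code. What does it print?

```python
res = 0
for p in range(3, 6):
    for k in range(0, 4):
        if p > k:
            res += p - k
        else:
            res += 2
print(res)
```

32

p=3,k=0: 3>0, res = 0+3 = 3
p=3,k=1: 3>1, res = 3+2 = 5
p=3,k=2: 3>2, res = 5+1 = 6
p=3,k=3: not 3>3, res = 6+2 = 8
p=4,k=0: 4>0, res = 8+4 = 12
p=4,k=1: 4>1, res = 12+3 = 15
p=4,k=2: 4>2, res = 15+2 = 17
p=4,k=3: 4>3, res = 17+1 = 18
p=5,k=0: 5>0, res = 18+5 = 23
p=5,k=1: 5>1, res = 23+4 = 27
p=5,k=2: 5>2, res = 27+3 = 30
p=5,k=3: 5>3, res = 30+2 = 32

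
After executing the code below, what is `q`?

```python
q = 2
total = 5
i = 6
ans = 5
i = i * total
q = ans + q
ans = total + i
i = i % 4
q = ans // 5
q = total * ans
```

i = 6*5 = 30
q = 5+2 = 7
ans = 5+30 = 35
i = 30%4 = 2
q = 35//5 = 7
q = 5*35 = 175

175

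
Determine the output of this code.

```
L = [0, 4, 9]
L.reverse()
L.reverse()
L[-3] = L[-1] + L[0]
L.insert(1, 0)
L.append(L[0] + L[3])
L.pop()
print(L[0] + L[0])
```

18

reverse → [9, 4, 0]
reverse → [0, 4, 9]
L[-3] = L[-1]+L[0] = 9+0 = 9 → [9, 4, 9]
insert 0 at 1 → [9, 0, 4, 9]
append L[0]+L[3] = 9+9 = 18 → [9, 0, 4, 9, 18]
pop() removes 18 → [9, 0, 4, 9]
L[0]+L[0] = 9+9 = 18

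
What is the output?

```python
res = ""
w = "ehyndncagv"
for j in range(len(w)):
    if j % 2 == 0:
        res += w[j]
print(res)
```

j=0: add 'e' → 'e'
j=1: skip
j=2: add 'y' → 'ey'
j=3: skip
j=4: add 'd' → 'eyd'
j=5: skip
j=6: add 'c' → 'eydc'
j=7: skip
j=8: add 'g' → 'eydcg'
j=9: skip

eydcg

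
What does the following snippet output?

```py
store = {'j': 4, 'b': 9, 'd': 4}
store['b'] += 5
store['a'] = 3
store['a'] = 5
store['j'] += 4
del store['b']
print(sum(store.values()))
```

17

store['b'] = 9+5 = 14 → {'j': 4, 'b': 14, 'd': 4}
store['a'] = 3 → {'j': 4, 'b': 14, 'd': 4, 'a': 3}
store['a'] = 5 → {'j': 4, 'b': 14, 'd': 4, 'a': 5}
store['j'] = 4+4 = 8 → {'j': 8, 'b': 14, 'd': 4, 'a': 5}
del 'b' → {'j': 8, 'd': 4, 'a': 5}
sum of values = 17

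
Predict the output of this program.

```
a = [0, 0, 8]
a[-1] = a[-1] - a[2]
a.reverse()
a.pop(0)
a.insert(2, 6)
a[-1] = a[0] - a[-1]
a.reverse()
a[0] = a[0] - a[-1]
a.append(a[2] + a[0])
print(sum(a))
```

-12

a[-1] = a[-1]-a[2] = 8-8 = 0 → [0, 0, 0]
reverse → [0, 0, 0]
pop(0) removes 0 → [0, 0]
insert 6 at 2 → [0, 0, 6]
a[-1] = a[0]-a[-1] = 0-6 = -6 → [0, 0, -6]
reverse → [-6, 0, 0]
a[0] = a[0]-a[-1] = (-6)-0 = -6 → [-6, 0, 0]
append a[2]+a[0] = 0+(-6) = -6 → [-6, 0, 0, -6]
sum = -12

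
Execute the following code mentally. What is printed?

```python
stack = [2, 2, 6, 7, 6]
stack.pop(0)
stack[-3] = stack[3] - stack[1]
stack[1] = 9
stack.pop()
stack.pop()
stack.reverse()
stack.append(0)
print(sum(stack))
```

pop(0) removes 2 → [2, 6, 7, 6]
stack[-3] = stack[3]-stack[1] = 6-6 = 0 → [2, 0, 7, 6]
stack[1] = 9 → [2, 9, 7, 6]
pop() removes 6 → [2, 9, 7]
pop() removes 7 → [2, 9]
reverse → [9, 2]
append 0 → [9, 2, 0]
sum = 11

11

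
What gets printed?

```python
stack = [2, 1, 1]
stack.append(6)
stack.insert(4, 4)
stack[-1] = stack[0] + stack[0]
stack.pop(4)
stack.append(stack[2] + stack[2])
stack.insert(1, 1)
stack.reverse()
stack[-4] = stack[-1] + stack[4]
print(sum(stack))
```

append 6 → [2, 1, 1, 6]
insert 4 at 4 → [2, 1, 1, 6, 4]
stack[-1] = stack[0]+stack[0] = 2+2 = 4 → [2, 1, 1, 6, 4]
pop(4) removes 4 → [2, 1, 1, 6]
append stack[2]+stack[2] = 1+1 = 2 → [2, 1, 1, 6, 2]
insert 1 at 1 → [2, 1, 1, 1, 6, 2]
reverse → [2, 6, 1, 1, 1, 2]
stack[-4] = stack[-1]+stack[4] = 2+1 = 3 → [2, 6, 3, 1, 1, 2]
sum = 15

15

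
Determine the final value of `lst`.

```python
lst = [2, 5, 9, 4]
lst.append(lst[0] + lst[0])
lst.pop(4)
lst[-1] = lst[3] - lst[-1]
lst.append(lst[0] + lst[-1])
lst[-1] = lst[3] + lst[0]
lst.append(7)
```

[2, 5, 9, 0, 2, 7]

append lst[0]+lst[0] = 2+2 = 4 → [2, 5, 9, 4, 4]
pop(4) removes 4 → [2, 5, 9, 4]
lst[-1] = lst[3]-lst[-1] = 4-4 = 0 → [2, 5, 9, 0]
append lst[0]+lst[-1] = 2+0 = 2 → [2, 5, 9, 0, 2]
lst[-1] = lst[3]+lst[0] = 0+2 = 2 → [2, 5, 9, 0, 2]
append 7 → [2, 5, 9, 0, 2, 7]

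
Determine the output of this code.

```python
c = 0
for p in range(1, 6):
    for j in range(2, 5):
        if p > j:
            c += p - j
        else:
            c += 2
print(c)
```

28

p=1,j=2: not 1>2, c = 0+2 = 2
p=1,j=3: not 1>3, c = 2+2 = 4
p=1,j=4: not 1>4, c = 4+2 = 6
p=2,j=2: not 2>2, c = 6+2 = 8
p=2,j=3: not 2>3, c = 8+2 = 10
p=2,j=4: not 2>4, c = 10+2 = 12
p=3,j=2: 3>2, c = 12+1 = 13
p=3,j=3: not 3>3, c = 13+2 = 15
p=3,j=4: not 3>4, c = 15+2 = 17
p=4,j=2: 4>2, c = 17+2 = 19
p=4,j=3: 4>3, c = 19+1 = 20
p=4,j=4: not 4>4, c = 20+2 = 22
p=5,j=2: 5>2, c = 22+3 = 25
p=5,j=3: 5>3, c = 25+2 = 27
p=5,j=4: 5>4, c = 27+1 = 28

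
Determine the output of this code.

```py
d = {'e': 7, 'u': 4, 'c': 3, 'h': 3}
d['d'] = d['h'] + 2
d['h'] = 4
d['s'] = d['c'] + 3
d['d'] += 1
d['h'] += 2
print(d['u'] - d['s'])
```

-2

d['d'] = d['h']+2 = 5 → {'e': 7, 'u': 4, 'c': 3, 'h': 3, 'd': 5}
d['h'] = 4 → {'e': 7, 'u': 4, 'c': 3, 'h': 4, 'd': 5}
d['s'] = d['c']+3 = 6 → {'e': 7, 'u': 4, 'c': 3, 'h': 4, 'd': 5, 's': 6}
d['d'] = 5+1 = 6 → {'e': 7, 'u': 4, 'c': 3, 'h': 4, 'd': 6, 's': 6}
d['h'] = 4+2 = 6 → {'e': 7, 'u': 4, 'c': 3, 'h': 6, 'd': 6, 's': 6}
d['u']-d['s'] = 4-6 = -2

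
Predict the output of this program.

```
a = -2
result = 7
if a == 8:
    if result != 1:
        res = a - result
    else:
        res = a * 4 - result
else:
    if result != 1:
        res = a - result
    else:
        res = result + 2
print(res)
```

a=-2, result=7
a == 8 is False; result != 1 is True
→ res = a - result = -9

-9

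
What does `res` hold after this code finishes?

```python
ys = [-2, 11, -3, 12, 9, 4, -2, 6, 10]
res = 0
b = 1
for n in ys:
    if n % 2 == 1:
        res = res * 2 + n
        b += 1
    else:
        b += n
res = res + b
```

79

n=-2: not odd; b=-1
n=11: odd, res = 0*2+11 = 11; b=0
n=-3: odd, res = 11*2+(-3) = 19; b=1
n=12: not odd; b=13
n=9: odd, res = 19*2+9 = 47; b=14
n=4: not odd; b=18
n=-2: not odd; b=16
n=6: not odd; b=22
n=10: not odd; b=32
res+b = 47+32 = 79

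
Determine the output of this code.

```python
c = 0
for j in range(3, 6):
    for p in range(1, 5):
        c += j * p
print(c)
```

j=3,p=1: c = 0+3 = 3
j=3,p=2: c = 3+6 = 9
j=3,p=3: c = 9+9 = 18
j=3,p=4: c = 18+12 = 30
j=4,p=1: c = 30+4 = 34
j=4,p=2: c = 34+8 = 42
j=4,p=3: c = 42+12 = 54
j=4,p=4: c = 54+16 = 70
j=5,p=1: c = 70+5 = 75
j=5,p=2: c = 75+10 = 85
j=5,p=3: c = 85+15 = 100
j=5,p=4: c = 100+20 = 120

120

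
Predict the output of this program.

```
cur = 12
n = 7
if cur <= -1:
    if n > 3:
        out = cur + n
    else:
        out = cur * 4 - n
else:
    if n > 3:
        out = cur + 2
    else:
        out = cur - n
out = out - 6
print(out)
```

8

cur=12, n=7
cur <= -1 is False; n > 3 is True
→ out = cur + 2 = 14
out = 14-6 = 8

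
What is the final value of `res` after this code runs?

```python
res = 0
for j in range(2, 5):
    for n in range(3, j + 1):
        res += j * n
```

j=3,n=3: res = 0+9 = 9
j=4,n=3: res = 9+12 = 21
j=4,n=4: res = 21+16 = 37

37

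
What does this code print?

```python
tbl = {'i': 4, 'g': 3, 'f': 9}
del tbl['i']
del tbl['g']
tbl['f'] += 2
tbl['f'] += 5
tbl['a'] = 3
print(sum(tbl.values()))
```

19

del 'i' → {'g': 3, 'f': 9}
del 'g' → {'f': 9}
tbl['f'] = 9+2 = 11 → {'f': 11}
tbl['f'] = 11+5 = 16 → {'f': 16}
tbl['a'] = 3 → {'f': 16, 'a': 3}
sum of values = 19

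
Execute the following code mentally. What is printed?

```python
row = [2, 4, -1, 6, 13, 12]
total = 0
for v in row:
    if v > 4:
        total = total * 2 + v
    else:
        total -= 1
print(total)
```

v=2: not >4, total = 0-1 = -1
v=4: not >4, total = (-1)-1 = -2
v=-1: not >4, total = (-2)-1 = -3
v=6: >4, total = (-3)*2+6 = 0
v=13: >4, total = 0*2+13 = 13
v=12: >4, total = 13*2+12 = 38

38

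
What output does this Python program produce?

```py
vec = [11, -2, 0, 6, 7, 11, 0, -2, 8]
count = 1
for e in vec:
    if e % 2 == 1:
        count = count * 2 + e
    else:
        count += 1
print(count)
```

e=11: odd, count = 1*2+11 = 13
e=-2: not odd, count = 13+1 = 14
e=0: not odd, count = 14+1 = 15
e=6: not odd, count = 15+1 = 16
e=7: odd, count = 16*2+7 = 39
e=11: odd, count = 39*2+11 = 89
e=0: not odd, count = 89+1 = 90
e=-2: not odd, count = 90+1 = 91
e=8: not odd, count = 91+1 = 92

92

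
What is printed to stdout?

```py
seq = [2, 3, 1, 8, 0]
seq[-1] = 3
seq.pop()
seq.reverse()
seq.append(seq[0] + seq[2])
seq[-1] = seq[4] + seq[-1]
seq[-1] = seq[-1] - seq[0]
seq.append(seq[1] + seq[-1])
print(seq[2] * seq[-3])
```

seq[-1] = 3 → [2, 3, 1, 8, 3]
pop() removes 3 → [2, 3, 1, 8]
reverse → [8, 1, 3, 2]
append seq[0]+seq[2] = 8+3 = 11 → [8, 1, 3, 2, 11]
seq[-1] = seq[4]+seq[-1] = 11+11 = 22 → [8, 1, 3, 2, 22]
seq[-1] = seq[-1]-seq[0] = 22-8 = 14 → [8, 1, 3, 2, 14]
append seq[1]+seq[-1] = 1+14 = 15 → [8, 1, 3, 2, 14, 15]
seq[2]*seq[-3] = 3*2 = 6

6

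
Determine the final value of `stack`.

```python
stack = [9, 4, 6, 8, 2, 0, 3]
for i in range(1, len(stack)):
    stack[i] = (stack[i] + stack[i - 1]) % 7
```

i=1: stack[1] = (4+9)%7 = 6 → [9, 6, 6, 8, 2, 0, 3]
i=2: stack[2] = (6+6)%7 = 5 → [9, 6, 5, 8, 2, 0, 3]
i=3: stack[3] = (8+5)%7 = 6 → [9, 6, 5, 6, 2, 0, 3]
i=4: stack[4] = (2+6)%7 = 1 → [9, 6, 5, 6, 1, 0, 3]
i=5: stack[5] = (0+1)%7 = 1 → [9, 6, 5, 6, 1, 1, 3]
i=6: stack[6] = (3+1)%7 = 4 → [9, 6, 5, 6, 1, 1, 4]

[9, 6, 5, 6, 1, 1, 4]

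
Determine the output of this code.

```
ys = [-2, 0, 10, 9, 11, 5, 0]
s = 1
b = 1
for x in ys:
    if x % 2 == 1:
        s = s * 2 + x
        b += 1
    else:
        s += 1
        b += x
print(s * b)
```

x=-2: not odd, s = 1+1 = 2; b=-1
x=0: not odd, s = 2+1 = 3; b=-1
x=10: not odd, s = 3+1 = 4; b=9
x=9: odd, s = 4*2+9 = 17; b=10
x=11: odd, s = 17*2+11 = 45; b=11
x=5: odd, s = 45*2+5 = 95; b=12
x=0: not odd, s = 95+1 = 96; b=12
s*b = 96*12 = 1152

1152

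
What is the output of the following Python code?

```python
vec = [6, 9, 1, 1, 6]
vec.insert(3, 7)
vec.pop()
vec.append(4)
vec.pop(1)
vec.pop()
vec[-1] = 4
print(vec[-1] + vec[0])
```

insert 7 at 3 → [6, 9, 1, 7, 1, 6]
pop() removes 6 → [6, 9, 1, 7, 1]
append 4 → [6, 9, 1, 7, 1, 4]
pop(1) removes 9 → [6, 1, 7, 1, 4]
pop() removes 4 → [6, 1, 7, 1]
vec[-1] = 4 → [6, 1, 7, 4]
vec[-1]+vec[0] = 4+6 = 10

10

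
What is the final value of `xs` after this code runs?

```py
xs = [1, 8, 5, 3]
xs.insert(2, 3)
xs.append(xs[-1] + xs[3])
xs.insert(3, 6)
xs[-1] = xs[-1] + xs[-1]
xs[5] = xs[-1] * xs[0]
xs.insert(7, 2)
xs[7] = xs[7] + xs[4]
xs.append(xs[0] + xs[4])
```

insert 3 at 2 → [1, 8, 3, 5, 3]
append xs[-1]+xs[3] = 3+5 = 8 → [1, 8, 3, 5, 3, 8]
insert 6 at 3 → [1, 8, 3, 6, 5, 3, 8]
xs[-1] = xs[-1]+xs[-1] = 8+8 = 16 → [1, 8, 3, 6, 5, 3, 16]
xs[5] = xs[-1]*xs[0] = 16*1 = 16 → [1, 8, 3, 6, 5, 16, 16]
insert 2 at 7 → [1, 8, 3, 6, 5, 16, 16, 2]
xs[7] = xs[7]+xs[4] = 2+5 = 7 → [1, 8, 3, 6, 5, 16, 16, 7]
append xs[0]+xs[4] = 1+5 = 6 → [1, 8, 3, 6, 5, 16, 16, 7, 6]

[1, 8, 3, 6, 5, 16, 16, 7, 6]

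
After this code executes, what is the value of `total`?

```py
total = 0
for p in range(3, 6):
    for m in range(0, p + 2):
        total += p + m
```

120

p=3,m=0: total = 0+3 = 3
p=3,m=1: total = 3+4 = 7
p=3,m=2: total = 7+5 = 12
p=3,m=3: total = 12+6 = 18
p=3,m=4: total = 18+7 = 25
p=4,m=0: total = 25+4 = 29
p=4,m=1: total = 29+5 = 34
p=4,m=2: total = 34+6 = 40
p=4,m=3: total = 40+7 = 47
p=4,m=4: total = 47+8 = 55
p=4,m=5: total = 55+9 = 64
p=5,m=0: total = 64+5 = 69
p=5,m=1: total = 69+6 = 75
p=5,m=2: total = 75+7 = 82
p=5,m=3: total = 82+8 = 90
p=5,m=4: total = 90+9 = 99
p=5,m=5: total = 99+10 = 109
p=5,m=6: total = 109+11 = 120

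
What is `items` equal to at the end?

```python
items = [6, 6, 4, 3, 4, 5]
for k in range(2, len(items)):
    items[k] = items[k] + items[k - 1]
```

k=2: items[2] = 4+6 = 10 → [6, 6, 10, 3, 4, 5]
k=3: items[3] = 3+10 = 13 → [6, 6, 10, 13, 4, 5]
k=4: items[4] = 4+13 = 17 → [6, 6, 10, 13, 17, 5]
k=5: items[5] = 5+17 = 22 → [6, 6, 10, 13, 17, 22]

[6, 6, 10, 13, 17, 22]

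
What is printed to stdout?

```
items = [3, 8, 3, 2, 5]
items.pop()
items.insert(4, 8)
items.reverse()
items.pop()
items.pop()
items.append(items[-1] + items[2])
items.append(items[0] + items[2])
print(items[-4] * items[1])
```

4

pop() removes 5 → [3, 8, 3, 2]
insert 8 at 4 → [3, 8, 3, 2, 8]
reverse → [8, 2, 3, 8, 3]
pop() removes 3 → [8, 2, 3, 8]
pop() removes 8 → [8, 2, 3]
append items[-1]+items[2] = 3+3 = 6 → [8, 2, 3, 6]
append items[0]+items[2] = 8+3 = 11 → [8, 2, 3, 6, 11]
items[-4]*items[1] = 2*2 = 4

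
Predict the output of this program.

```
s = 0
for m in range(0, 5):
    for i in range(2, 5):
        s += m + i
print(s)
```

75

m=0,i=2: s = 0+2 = 2
m=0,i=3: s = 2+3 = 5
m=0,i=4: s = 5+4 = 9
m=1,i=2: s = 9+3 = 12
m=1,i=3: s = 12+4 = 16
m=1,i=4: s = 16+5 = 21
m=2,i=2: s = 21+4 = 25
m=2,i=3: s = 25+5 = 30
m=2,i=4: s = 30+6 = 36
m=3,i=2: s = 36+5 = 41
m=3,i=3: s = 41+6 = 47
m=3,i=4: s = 47+7 = 54
m=4,i=2: s = 54+6 = 60
m=4,i=3: s = 60+7 = 67
m=4,i=4: s = 67+8 = 75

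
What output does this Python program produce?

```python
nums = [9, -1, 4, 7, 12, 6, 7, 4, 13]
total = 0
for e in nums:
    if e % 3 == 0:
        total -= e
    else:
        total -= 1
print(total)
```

e=9: %3==0, total = 0-9 = -9
e=-1: not %3==0, total = (-9)-1 = -10
e=4: not %3==0, total = (-10)-1 = -11
e=7: not %3==0, total = (-11)-1 = -12
e=12: %3==0, total = (-12)-12 = -24
e=6: %3==0, total = (-24)-6 = -30
e=7: not %3==0, total = (-30)-1 = -31
e=4: not %3==0, total = (-31)-1 = -32
e=13: not %3==0, total = (-32)-1 = -33

-33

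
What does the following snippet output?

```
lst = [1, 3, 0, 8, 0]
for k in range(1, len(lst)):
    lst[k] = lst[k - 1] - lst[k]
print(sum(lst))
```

-23

k=1: lst[1] = 1-3 = -2 → [1, -2, 0, 8, 0]
k=2: lst[2] = (-2)-0 = -2 → [1, -2, -2, 8, 0]
k=3: lst[3] = (-2)-8 = -10 → [1, -2, -2, -10, 0]
k=4: lst[4] = (-10)-0 = -10 → [1, -2, -2, -10, -10]
sum = -23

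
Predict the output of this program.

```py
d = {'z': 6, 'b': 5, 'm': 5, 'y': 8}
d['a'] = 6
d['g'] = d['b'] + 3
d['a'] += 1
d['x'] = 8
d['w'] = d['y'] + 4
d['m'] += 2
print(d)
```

d['a'] = 6 → {'z': 6, 'b': 5, 'm': 5, 'y': 8, 'a': 6}
d['g'] = d['b']+3 = 8 → {'z': 6, 'b': 5, 'm': 5, 'y': 8, 'a': 6, 'g': 8}
d['a'] = 6+1 = 7 → {'z': 6, 'b': 5, 'm': 5, 'y': 8, 'a': 7, 'g': 8}
d['x'] = 8 → {'z': 6, 'b': 5, 'm': 5, 'y': 8, 'a': 7, 'g': 8, 'x': 8}
d['w'] = d['y']+4 = 12 → {'z': 6, 'b': 5, 'm': 5, 'y': 8, 'a': 7, 'g': 8, 'x': 8, 'w': 12}
d['m'] = 5+2 = 7 → {'z': 6, 'b': 5, 'm': 7, 'y': 8, 'a': 7, 'g': 8, 'x': 8, 'w': 12}

{'z': 6, 'b': 5, 'm': 7, 'y': 8, 'a': 7, 'g': 8, 'x': 8, 'w': 12}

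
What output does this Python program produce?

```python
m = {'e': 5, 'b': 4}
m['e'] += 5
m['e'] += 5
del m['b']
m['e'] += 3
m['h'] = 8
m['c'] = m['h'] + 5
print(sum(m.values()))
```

39

m['e'] = 5+5 = 10 → {'e': 10, 'b': 4}
m['e'] = 10+5 = 15 → {'e': 15, 'b': 4}
del 'b' → {'e': 15}
m['e'] = 15+3 = 18 → {'e': 18}
m['h'] = 8 → {'e': 18, 'h': 8}
m['c'] = m['h']+5 = 13 → {'e': 18, 'h': 8, 'c': 13}
sum of values = 39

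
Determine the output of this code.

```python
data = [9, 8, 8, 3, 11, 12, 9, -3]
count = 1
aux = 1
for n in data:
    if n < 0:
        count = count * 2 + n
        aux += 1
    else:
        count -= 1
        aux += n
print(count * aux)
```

-930

n=9: not <0, count = 1-1 = 0; aux=10
n=8: not <0, count = 0-1 = -1; aux=18
n=8: not <0, count = (-1)-1 = -2; aux=26
n=3: not <0, count = (-2)-1 = -3; aux=29
n=11: not <0, count = (-3)-1 = -4; aux=40
n=12: not <0, count = (-4)-1 = -5; aux=52
n=9: not <0, count = (-5)-1 = -6; aux=61
n=-3: <0, count = (-6)*2+(-3) = -15; aux=62
count*aux = (-15)*62 = -930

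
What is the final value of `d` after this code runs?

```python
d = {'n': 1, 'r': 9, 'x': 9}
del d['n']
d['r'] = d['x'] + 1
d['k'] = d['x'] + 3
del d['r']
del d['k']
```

del 'n' → {'r': 9, 'x': 9}
d['r'] = d['x']+1 = 10 → {'r': 10, 'x': 9}
d['k'] = d['x']+3 = 12 → {'r': 10, 'x': 9, 'k': 12}
del 'r' → {'x': 9, 'k': 12}
del 'k' → {'x': 9}

{'x': 9}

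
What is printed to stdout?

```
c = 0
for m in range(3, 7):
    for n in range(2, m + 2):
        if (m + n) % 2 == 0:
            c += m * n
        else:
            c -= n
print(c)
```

104

m=3,n=2: odd sum, c = 0-2 = -2
m=3,n=3: even sum, c = (-2)+9 = 7
m=3,n=4: odd sum, c = 7-4 = 3
m=4,n=2: even sum, c = 3+8 = 11
m=4,n=3: odd sum, c = 11-3 = 8
m=4,n=4: even sum, c = 8+16 = 24
m=4,n=5: odd sum, c = 24-5 = 19
m=5,n=2: odd sum, c = 19-2 = 17
m=5,n=3: even sum, c = 17+15 = 32
m=5,n=4: odd sum, c = 32-4 = 28
m=5,n=5: even sum, c = 28+25 = 53
m=5,n=6: odd sum, c = 53-6 = 47
m=6,n=2: even sum, c = 47+12 = 59
m=6,n=3: odd sum, c = 59-3 = 56
m=6,n=4: even sum, c = 56+24 = 80
m=6,n=5: odd sum, c = 80-5 = 75
m=6,n=6: even sum, c = 75+36 = 111
m=6,n=7: odd sum, c = 111-7 = 104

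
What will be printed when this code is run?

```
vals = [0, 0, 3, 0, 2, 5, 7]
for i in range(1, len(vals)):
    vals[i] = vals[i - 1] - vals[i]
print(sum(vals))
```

-38

i=1: vals[1] = 0-0 = 0 → [0, 0, 3, 0, 2, 5, 7]
i=2: vals[2] = 0-3 = -3 → [0, 0, -3, 0, 2, 5, 7]
i=3: vals[3] = (-3)-0 = -3 → [0, 0, -3, -3, 2, 5, 7]
i=4: vals[4] = (-3)-2 = -5 → [0, 0, -3, -3, -5, 5, 7]
i=5: vals[5] = (-5)-5 = -10 → [0, 0, -3, -3, -5, -10, 7]
i=6: vals[6] = (-10)-7 = -17 → [0, 0, -3, -3, -5, -10, -17]
sum = -38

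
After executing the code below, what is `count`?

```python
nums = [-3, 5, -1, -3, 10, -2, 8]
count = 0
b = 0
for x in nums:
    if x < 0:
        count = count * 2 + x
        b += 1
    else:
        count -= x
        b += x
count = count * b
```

-2808

x=-3: <0, count = 0*2+(-3) = -3; b=1
x=5: not <0, count = (-3)-5 = -8; b=6
x=-1: <0, count = (-8)*2+(-1) = -17; b=7
x=-3: <0, count = (-17)*2+(-3) = -37; b=8
x=10: not <0, count = (-37)-10 = -47; b=18
x=-2: <0, count = (-47)*2+(-2) = -96; b=19
x=8: not <0, count = (-96)-8 = -104; b=27
count*b = (-104)*27 = -2808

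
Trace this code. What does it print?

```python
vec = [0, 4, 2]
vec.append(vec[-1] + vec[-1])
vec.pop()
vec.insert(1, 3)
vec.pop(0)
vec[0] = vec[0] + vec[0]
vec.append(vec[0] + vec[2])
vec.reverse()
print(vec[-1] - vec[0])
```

append vec[-1]+vec[-1] = 2+2 = 4 → [0, 4, 2, 4]
pop() removes 4 → [0, 4, 2]
insert 3 at 1 → [0, 3, 4, 2]
pop(0) removes 0 → [3, 4, 2]
vec[0] = vec[0]+vec[0] = 3+3 = 6 → [6, 4, 2]
append vec[0]+vec[2] = 6+2 = 8 → [6, 4, 2, 8]
reverse → [8, 2, 4, 6]
vec[-1]-vec[0] = 6-8 = -2

-2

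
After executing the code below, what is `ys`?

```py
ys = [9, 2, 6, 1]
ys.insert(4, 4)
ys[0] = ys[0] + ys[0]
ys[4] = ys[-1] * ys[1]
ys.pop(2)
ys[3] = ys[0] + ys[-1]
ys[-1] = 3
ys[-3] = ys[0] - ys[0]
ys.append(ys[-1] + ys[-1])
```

[18, 0, 1, 3, 6]

insert 4 at 4 → [9, 2, 6, 1, 4]
ys[0] = ys[0]+ys[0] = 9+9 = 18 → [18, 2, 6, 1, 4]
ys[4] = ys[-1]*ys[1] = 4*2 = 8 → [18, 2, 6, 1, 8]
pop(2) removes 6 → [18, 2, 1, 8]
ys[3] = ys[0]+ys[-1] = 18+8 = 26 → [18, 2, 1, 26]
ys[-1] = 3 → [18, 2, 1, 3]
ys[-3] = ys[0]-ys[0] = 18-18 = 0 → [18, 0, 1, 3]
append ys[-1]+ys[-1] = 3+3 = 6 → [18, 0, 1, 3, 6]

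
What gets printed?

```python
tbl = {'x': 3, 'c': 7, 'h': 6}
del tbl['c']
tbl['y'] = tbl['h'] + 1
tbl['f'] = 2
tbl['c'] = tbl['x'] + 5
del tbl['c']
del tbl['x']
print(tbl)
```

{'h': 6, 'y': 7, 'f': 2}

del 'c' → {'x': 3, 'h': 6}
tbl['y'] = tbl['h']+1 = 7 → {'x': 3, 'h': 6, 'y': 7}
tbl['f'] = 2 → {'x': 3, 'h': 6, 'y': 7, 'f': 2}
tbl['c'] = tbl['x']+5 = 8 → {'x': 3, 'h': 6, 'y': 7, 'f': 2, 'c': 8}
del 'c' → {'x': 3, 'h': 6, 'y': 7, 'f': 2}
del 'x' → {'h': 6, 'y': 7, 'f': 2}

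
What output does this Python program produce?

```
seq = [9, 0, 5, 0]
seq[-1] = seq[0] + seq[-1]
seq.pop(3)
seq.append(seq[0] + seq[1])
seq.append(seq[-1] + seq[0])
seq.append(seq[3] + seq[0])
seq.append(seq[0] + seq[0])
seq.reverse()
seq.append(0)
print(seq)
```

[18, 18, 18, 9, 5, 0, 9, 0]

seq[-1] = seq[0]+seq[-1] = 9+0 = 9 → [9, 0, 5, 9]
pop(3) removes 9 → [9, 0, 5]
append seq[0]+seq[1] = 9+0 = 9 → [9, 0, 5, 9]
append seq[-1]+seq[0] = 9+9 = 18 → [9, 0, 5, 9, 18]
append seq[3]+seq[0] = 9+9 = 18 → [9, 0, 5, 9, 18, 18]
append seq[0]+seq[0] = 9+9 = 18 → [9, 0, 5, 9, 18, 18, 18]
reverse → [18, 18, 18, 9, 5, 0, 9]
append 0 → [18, 18, 18, 9, 5, 0, 9, 0]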